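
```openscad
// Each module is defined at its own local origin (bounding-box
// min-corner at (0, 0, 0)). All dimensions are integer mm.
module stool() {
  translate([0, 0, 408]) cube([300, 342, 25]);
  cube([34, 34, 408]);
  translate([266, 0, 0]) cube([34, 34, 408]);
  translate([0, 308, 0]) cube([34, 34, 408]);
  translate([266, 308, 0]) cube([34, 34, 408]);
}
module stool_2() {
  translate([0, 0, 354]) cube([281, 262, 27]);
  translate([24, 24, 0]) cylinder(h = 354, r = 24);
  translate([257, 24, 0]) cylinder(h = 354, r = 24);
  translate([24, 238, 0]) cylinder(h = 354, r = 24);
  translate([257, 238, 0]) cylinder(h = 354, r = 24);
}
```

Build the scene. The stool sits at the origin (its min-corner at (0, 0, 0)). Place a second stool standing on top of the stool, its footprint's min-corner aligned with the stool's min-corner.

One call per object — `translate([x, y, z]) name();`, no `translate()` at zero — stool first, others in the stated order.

stool();
translate([0, 0, 433]) stool_2();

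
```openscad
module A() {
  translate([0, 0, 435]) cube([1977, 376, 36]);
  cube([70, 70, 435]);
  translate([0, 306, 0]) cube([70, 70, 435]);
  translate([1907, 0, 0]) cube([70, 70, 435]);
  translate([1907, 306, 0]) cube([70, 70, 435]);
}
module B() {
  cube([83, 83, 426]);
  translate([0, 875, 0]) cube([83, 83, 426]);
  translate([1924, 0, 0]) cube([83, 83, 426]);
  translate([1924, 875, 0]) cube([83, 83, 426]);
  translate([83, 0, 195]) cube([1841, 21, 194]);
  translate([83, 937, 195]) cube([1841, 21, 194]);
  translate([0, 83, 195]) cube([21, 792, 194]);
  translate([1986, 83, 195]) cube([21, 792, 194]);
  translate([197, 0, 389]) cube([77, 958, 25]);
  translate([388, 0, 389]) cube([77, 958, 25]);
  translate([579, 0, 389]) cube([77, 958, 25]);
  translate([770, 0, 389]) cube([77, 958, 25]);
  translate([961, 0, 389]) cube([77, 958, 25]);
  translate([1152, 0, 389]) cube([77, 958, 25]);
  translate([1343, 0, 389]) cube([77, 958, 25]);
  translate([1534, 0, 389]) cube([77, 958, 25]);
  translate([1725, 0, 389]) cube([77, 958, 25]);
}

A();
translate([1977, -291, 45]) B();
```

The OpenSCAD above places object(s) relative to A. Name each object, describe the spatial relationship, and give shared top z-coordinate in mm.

Both tops at z = 471 mm.

A is a bench. B is a bed frame. The bed frame is beside the bench with their tops flush at z = 471. The shared top z-coordinate is 471 mm.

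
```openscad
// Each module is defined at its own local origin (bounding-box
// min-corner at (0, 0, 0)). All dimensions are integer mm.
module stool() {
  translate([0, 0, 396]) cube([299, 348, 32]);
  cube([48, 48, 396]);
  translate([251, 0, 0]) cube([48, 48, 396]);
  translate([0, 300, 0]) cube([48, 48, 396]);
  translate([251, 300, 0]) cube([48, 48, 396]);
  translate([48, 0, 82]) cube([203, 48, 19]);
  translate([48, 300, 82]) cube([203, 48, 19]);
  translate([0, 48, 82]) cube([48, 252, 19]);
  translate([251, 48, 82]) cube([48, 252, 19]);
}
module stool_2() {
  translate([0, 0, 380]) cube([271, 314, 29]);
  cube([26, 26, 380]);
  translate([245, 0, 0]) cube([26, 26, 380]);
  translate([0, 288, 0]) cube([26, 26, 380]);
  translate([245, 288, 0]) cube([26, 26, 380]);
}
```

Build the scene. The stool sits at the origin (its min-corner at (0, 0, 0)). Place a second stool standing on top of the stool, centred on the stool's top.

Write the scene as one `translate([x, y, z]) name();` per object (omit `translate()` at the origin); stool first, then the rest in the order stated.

stool();
translate([14, 17, 428]) stool_2();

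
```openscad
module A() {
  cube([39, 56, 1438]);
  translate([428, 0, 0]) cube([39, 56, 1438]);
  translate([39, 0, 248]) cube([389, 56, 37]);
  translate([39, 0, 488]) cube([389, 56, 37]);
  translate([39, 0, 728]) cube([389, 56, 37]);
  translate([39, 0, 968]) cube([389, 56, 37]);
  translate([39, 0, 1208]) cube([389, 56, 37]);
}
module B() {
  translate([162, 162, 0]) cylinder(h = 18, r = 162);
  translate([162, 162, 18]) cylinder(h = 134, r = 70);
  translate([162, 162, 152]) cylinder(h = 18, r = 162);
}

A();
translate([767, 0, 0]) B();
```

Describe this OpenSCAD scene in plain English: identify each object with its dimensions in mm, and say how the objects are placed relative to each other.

A is a straight ladder. Two 39×56 mm vertical rails, 1438 mm tall, stand 467 mm apart (outside-to-outside) with their front faces coplanar on the −y side. 5 rungs, each 56 mm deep and 37 mm tall, span between the inner faces of the rails, front faces flush with the rails. The lowest rung's underside is at z = 248 mm and rungs are spaced 240 mm apart (underside to underside).

B is a spool: two coaxial disc flanges of radius 162 mm and thickness 18 mm, joined by a core cylinder of radius 70 mm and height 134 mm. The lower flange rests on z = 0 and the three cylinders share a vertical axis.

The spool is on the floor beside the ladder on its +x side.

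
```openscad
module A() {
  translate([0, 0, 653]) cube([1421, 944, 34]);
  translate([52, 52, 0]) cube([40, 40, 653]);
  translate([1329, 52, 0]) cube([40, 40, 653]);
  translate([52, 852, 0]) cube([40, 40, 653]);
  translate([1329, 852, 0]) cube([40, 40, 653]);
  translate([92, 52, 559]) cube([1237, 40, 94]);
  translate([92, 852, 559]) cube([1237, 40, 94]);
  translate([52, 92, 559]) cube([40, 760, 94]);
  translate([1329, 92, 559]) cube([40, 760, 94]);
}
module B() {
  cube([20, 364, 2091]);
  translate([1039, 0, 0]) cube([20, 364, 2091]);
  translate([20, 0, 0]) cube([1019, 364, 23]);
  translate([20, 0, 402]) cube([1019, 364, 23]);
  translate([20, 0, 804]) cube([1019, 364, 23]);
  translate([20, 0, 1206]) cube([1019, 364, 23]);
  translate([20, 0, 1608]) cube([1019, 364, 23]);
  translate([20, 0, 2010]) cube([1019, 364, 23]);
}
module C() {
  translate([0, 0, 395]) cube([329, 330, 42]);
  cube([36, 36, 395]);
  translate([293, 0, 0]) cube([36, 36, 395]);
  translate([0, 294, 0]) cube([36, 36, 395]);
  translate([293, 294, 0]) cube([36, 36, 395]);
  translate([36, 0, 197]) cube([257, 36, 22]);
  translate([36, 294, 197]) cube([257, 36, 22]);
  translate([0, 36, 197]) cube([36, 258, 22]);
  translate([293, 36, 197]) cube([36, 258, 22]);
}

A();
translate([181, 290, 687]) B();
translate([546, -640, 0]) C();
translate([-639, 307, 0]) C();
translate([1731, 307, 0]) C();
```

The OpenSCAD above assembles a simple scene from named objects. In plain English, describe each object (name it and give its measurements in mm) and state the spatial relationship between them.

A is a table with a 1421×944 mm rectangular top, 34 mm thick, top surface at z = 687 mm, supported by four 40×40 mm square legs, each inset 52 mm from the nearest pair of top edges, running from the floor. Four apron rails, 40 mm thick and 94 mm tall, run between adjacent legs with their top edges flush with the underside of the top and their outer faces flush with the legs' outer faces.

B is a bookshelf 1059 mm wide overall, 364 mm deep and 2091 mm tall. The two sides are 20 mm thick vertical panels. 6 horizontal shelves of 23 mm thickness span between the inner faces of the sides; the lowest shelf sits on the floor and shelves are stacked with a clear vertical gap of 379 mm between each pair.

C is a four-legged stool. The seat is 329×330 mm, 42 mm thick, top at z = 437 mm. It stands on four square legs, each 36×36 mm in cross-section, from z = 0 to the seat underside, each flush with a corner of the seat. Four stretchers, 36 mm wide and 22 mm tall, connect adjacent legs with their undersides at z = 197 mm, each running between the inner faces of the legs it joins and aligned with the legs' outer faces on the other axis.

The bookshelf is on top of the table, centred. Three stools sit around the table at the −y, −x, +x sides.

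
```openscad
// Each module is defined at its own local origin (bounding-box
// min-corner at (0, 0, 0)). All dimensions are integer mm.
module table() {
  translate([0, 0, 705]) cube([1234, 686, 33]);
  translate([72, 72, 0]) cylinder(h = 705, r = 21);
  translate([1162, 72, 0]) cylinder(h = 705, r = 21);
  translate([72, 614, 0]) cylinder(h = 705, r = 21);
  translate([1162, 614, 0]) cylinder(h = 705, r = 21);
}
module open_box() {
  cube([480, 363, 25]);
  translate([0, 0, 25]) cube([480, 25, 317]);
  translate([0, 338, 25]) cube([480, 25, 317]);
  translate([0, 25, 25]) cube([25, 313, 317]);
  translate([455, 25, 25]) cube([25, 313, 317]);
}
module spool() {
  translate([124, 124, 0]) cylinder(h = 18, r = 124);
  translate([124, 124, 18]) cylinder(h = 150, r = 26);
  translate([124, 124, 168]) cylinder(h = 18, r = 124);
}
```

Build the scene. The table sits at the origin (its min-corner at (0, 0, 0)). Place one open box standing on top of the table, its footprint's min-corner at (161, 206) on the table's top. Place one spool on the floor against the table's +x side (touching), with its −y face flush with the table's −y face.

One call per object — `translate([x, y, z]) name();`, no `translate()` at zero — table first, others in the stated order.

table();
translate([161, 206, 738]) open_box();
translate([1234, 0, 0]) spool();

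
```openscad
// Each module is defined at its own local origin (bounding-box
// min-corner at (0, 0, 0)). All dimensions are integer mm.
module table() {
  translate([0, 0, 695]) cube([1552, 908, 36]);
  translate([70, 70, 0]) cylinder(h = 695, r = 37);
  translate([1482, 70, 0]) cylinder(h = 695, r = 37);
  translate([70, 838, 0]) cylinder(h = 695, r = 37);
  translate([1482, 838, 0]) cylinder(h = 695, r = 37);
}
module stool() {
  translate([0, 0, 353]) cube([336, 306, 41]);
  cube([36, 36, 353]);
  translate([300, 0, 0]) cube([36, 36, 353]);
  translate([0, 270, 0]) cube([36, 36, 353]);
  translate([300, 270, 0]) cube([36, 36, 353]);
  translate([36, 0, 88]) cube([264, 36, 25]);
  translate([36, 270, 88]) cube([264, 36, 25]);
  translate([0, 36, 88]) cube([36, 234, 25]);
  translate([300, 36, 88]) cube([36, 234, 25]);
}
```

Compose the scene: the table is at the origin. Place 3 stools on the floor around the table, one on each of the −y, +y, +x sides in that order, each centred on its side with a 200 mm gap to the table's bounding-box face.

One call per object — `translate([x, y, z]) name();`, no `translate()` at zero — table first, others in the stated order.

table();
translate([608, -506, 0]) stool();
translate([608, 1108, 0]) stool();
translate([1752, 301, 0]) stool();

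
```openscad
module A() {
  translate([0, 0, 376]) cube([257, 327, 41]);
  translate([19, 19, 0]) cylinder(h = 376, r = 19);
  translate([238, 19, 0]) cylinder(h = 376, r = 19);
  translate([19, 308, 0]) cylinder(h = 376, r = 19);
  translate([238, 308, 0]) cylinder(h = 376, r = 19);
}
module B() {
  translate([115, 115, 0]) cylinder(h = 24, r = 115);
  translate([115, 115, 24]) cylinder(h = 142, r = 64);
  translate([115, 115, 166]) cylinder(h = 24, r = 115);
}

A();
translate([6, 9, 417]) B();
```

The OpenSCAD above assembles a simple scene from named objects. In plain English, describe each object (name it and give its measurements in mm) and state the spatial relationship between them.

A is a four-legged stool. The seat is a 257×327×41 mm slab whose top surface is at z = 417 mm; four round legs, each 38 mm in diameter, run from the floor (z = 0) to the underside of the seat, each leg's axis is inset half a diameter from the nearest pair of seat edges (so the leg's bounding box is flush with the corner).

B is a spool: two coaxial disc flanges of radius 115 mm and thickness 24 mm, joined by a core cylinder of radius 64 mm and height 142 mm. The lower flange rests on z = 0 and the three cylinders share a vertical axis.

The spool is on top of the stool.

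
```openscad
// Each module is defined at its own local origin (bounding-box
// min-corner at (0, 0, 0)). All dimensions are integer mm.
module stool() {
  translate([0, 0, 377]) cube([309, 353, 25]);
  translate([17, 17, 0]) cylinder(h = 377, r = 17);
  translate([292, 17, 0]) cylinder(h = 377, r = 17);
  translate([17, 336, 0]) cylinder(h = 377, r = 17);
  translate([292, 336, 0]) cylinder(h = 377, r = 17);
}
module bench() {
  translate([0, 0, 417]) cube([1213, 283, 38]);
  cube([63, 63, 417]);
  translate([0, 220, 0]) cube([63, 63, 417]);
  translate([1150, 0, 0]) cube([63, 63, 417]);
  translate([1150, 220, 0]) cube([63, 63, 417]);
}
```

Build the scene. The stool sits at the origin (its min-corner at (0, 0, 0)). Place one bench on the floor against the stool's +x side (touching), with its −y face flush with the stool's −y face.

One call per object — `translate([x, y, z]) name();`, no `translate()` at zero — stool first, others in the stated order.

stool();
translate([309, 0, 0]) bench();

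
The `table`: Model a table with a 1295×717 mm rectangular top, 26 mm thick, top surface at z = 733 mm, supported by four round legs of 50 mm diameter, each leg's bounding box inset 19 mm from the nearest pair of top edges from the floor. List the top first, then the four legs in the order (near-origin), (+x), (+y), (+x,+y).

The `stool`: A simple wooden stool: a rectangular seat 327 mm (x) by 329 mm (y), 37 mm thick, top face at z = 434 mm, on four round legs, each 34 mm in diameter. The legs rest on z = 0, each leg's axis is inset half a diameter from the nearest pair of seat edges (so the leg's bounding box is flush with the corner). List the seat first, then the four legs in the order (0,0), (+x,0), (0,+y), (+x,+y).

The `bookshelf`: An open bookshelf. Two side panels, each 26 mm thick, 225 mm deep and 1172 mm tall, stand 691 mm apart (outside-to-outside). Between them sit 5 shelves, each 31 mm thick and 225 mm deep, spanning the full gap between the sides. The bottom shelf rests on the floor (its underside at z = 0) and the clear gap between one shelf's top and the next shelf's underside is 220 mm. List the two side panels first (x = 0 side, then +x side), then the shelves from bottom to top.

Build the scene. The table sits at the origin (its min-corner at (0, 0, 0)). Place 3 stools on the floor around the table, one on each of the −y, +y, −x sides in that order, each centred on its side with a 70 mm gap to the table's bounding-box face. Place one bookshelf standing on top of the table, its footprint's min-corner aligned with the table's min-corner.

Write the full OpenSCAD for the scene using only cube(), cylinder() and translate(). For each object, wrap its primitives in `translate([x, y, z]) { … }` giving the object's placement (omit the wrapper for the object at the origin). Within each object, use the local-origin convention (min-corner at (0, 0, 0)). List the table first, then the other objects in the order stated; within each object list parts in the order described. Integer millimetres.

translate([0, 0, 707]) cube([1295, 717, 26]);
translate([44, 44, 0]) cylinder(h = 707, r = 25);
translate([1251, 44, 0]) cylinder(h = 707, r = 25);
translate([44, 673, 0]) cylinder(h = 707, r = 25);
translate([1251, 673, 0]) cylinder(h = 707, r = 25);
translate([484, -399, 0]) {
  translate([0, 0, 397]) cube([327, 329, 37]);
  translate([17, 17, 0]) cylinder(h = 397, r = 17);
  translate([310, 17, 0]) cylinder(h = 397, r = 17);
  translate([17, 312, 0]) cylinder(h = 397, r = 17);
  translate([310, 312, 0]) cylinder(h = 397, r = 17);
}
translate([484, 787, 0]) {
  translate([0, 0, 397]) cube([327, 329, 37]);
  translate([17, 17, 0]) cylinder(h = 397, r = 17);
  translate([310, 17, 0]) cylinder(h = 397, r = 17);
  translate([17, 312, 0]) cylinder(h = 397, r = 17);
  translate([310, 312, 0]) cylinder(h = 397, r = 17);
}
translate([-397, 194, 0]) {
  translate([0, 0, 397]) cube([327, 329, 37]);
  translate([17, 17, 0]) cylinder(h = 397, r = 17);
  translate([310, 17, 0]) cylinder(h = 397, r = 17);
  translate([17, 312, 0]) cylinder(h = 397, r = 17);
  translate([310, 312, 0]) cylinder(h = 397, r = 17);
}
translate([0, 0, 733]) {
  cube([26, 225, 1172]);
  translate([665, 0, 0]) cube([26, 225, 1172]);
  translate([26, 0, 0]) cube([639, 225, 31]);
  translate([26, 0, 251]) cube([639, 225, 31]);
  translate([26, 0, 502]) cube([639, 225, 31]);
  translate([26, 0, 753]) cube([639, 225, 31]);
  translate([26, 0, 1004]) cube([639, 225, 31]);
}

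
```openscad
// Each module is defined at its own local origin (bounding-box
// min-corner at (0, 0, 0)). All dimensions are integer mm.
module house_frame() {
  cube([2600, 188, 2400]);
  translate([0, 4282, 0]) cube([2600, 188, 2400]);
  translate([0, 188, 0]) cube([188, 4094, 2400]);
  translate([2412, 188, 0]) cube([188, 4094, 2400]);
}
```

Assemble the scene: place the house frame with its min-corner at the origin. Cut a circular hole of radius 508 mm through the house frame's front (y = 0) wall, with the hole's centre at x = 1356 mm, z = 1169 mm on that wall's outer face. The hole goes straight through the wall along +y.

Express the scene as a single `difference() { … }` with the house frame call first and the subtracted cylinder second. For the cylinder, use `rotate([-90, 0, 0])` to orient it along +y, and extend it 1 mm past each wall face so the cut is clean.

difference() {
  house_frame();
  translate([1356, -1, 1169]) rotate([-90, 0, 0]) cylinder(h = 190, r = 508);
}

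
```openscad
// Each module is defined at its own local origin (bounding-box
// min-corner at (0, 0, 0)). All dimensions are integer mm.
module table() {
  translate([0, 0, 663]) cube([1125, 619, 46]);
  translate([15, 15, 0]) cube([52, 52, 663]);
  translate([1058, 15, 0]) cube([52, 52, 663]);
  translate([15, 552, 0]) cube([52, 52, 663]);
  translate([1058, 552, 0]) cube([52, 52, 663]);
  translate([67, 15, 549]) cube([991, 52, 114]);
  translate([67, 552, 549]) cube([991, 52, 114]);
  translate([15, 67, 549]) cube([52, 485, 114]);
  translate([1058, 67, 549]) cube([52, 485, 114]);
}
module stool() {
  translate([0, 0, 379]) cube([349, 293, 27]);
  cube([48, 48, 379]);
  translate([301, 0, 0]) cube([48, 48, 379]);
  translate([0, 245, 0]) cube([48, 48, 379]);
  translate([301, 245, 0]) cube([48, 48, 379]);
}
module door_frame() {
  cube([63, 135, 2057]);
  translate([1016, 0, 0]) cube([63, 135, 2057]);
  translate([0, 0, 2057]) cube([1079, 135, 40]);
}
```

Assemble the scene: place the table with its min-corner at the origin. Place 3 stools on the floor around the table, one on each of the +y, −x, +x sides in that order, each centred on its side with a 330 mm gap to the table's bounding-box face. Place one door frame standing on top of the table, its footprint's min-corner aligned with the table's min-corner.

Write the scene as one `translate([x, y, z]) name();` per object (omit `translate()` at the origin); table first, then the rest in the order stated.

table();
translate([388, 949, 0]) stool();
translate([-679, 163, 0]) stool();
translate([1455, 163, 0]) stool();
translate([0, 0, 709]) door_frame();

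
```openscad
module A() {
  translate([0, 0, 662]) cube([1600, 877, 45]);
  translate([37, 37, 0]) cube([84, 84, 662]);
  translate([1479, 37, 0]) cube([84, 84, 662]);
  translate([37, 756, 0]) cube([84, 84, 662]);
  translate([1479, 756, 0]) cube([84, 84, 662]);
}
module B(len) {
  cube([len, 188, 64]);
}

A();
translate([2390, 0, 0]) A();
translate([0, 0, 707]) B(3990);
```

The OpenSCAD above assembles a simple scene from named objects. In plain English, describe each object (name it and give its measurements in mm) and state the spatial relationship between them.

A is a table: top 1600 mm (x) × 877 mm (y), 45 mm thick, upper face at z = 707 mm, on four 84×84 mm square legs, each inset 37 mm from the nearest pair of top edges, running from z = 0 to the bottom of the top.

B is a rectangular beam 3990 mm long (x), 188 mm deep (y), 64 mm thick (z).

The beam spans the tops of two tables placed 790 mm apart, resting at z = 707 mm.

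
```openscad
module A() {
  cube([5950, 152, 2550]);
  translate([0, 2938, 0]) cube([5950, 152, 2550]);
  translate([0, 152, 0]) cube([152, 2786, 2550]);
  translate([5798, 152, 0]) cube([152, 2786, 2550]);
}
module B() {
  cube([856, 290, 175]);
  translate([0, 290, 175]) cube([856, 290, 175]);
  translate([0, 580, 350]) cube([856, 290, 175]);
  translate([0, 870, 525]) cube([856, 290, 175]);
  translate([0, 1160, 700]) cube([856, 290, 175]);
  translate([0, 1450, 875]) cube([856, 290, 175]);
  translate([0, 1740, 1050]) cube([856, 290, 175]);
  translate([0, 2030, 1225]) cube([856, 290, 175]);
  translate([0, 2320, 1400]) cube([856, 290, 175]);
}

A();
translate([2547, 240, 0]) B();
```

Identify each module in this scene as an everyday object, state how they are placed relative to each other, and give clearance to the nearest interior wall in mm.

Clearances: x = 2395, y = 88; minimum 88 mm.

A is a house frame. B is a staircase. The staircase sits inside the house frame, centred. The clearance to the nearest interior wall is 88 mm.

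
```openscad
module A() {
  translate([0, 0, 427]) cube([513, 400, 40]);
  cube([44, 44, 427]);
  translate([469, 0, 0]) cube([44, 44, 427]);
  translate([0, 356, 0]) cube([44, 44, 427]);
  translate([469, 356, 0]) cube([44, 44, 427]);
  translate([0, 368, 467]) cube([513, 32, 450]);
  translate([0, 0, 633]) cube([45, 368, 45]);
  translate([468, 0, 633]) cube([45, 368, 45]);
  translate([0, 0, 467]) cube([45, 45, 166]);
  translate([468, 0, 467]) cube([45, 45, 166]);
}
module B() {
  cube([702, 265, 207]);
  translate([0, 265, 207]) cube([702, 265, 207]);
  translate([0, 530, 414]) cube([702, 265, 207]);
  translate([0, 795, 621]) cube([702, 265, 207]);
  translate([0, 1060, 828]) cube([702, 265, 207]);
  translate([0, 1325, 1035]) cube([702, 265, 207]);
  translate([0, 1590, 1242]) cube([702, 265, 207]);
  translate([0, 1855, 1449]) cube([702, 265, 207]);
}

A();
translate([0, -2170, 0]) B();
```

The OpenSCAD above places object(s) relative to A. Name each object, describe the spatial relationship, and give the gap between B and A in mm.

A is a chair. B is a staircase. The staircase is on the floor beside the chair on its −y side. The gap between the staircase and the chair is 50 mm.

The staircase's nearest face is 50 mm from the chair's −y face.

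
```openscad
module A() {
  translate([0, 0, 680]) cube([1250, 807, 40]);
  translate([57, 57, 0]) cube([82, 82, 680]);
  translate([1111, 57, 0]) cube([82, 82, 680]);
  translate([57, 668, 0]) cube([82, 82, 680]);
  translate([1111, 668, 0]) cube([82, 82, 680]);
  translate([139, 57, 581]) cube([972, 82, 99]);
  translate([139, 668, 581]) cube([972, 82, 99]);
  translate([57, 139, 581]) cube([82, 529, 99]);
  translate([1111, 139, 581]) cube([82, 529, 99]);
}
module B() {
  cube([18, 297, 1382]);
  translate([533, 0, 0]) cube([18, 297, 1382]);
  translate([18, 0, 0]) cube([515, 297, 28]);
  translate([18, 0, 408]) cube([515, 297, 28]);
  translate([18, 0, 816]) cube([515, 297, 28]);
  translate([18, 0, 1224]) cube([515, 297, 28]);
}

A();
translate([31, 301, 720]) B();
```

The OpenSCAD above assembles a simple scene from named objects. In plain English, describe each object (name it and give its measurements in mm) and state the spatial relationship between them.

A is a table: top 1250 mm (x) × 807 mm (y), 40 mm thick, upper face at z = 720 mm, on four 82×82 mm square legs, each inset 57 mm from the nearest pair of top edges, running from z = 0 to the bottom of the top. Four apron rails, 82 mm thick and 99 mm tall, run between adjacent legs with their top edges flush with the underside of the top and their outer faces flush with the legs' outer faces.

B is a bookshelf 551 mm wide overall, 297 mm deep and 1382 mm tall. The two sides are 18 mm thick vertical panels. 4 horizontal shelves of 28 mm thickness span between the inner faces of the sides; the lowest shelf sits on the floor and shelves are stacked with a clear vertical gap of 380 mm between each pair.

The bookshelf is on top of the table.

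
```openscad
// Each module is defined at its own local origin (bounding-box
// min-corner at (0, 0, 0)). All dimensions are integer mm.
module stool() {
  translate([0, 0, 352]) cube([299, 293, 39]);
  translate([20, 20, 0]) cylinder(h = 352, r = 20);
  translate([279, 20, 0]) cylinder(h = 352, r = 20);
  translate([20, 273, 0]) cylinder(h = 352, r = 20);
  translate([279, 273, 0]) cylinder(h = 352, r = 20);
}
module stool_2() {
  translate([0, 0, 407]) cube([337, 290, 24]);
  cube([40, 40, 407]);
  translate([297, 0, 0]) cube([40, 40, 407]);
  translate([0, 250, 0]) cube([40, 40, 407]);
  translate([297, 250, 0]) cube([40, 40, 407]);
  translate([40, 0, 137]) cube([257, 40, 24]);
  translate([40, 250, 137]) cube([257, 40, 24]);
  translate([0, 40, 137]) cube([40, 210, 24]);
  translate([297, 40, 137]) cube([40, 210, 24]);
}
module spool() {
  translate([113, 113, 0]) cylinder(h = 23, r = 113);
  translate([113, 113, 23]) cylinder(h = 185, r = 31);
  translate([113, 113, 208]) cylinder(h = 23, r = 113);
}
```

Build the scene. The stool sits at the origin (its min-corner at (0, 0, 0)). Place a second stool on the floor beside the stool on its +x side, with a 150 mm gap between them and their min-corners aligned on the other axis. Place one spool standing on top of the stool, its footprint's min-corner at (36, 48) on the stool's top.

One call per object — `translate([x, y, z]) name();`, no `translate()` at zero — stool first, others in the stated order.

stool();
translate([449, 0, 0]) stool_2();
translate([36, 48, 391]) spool();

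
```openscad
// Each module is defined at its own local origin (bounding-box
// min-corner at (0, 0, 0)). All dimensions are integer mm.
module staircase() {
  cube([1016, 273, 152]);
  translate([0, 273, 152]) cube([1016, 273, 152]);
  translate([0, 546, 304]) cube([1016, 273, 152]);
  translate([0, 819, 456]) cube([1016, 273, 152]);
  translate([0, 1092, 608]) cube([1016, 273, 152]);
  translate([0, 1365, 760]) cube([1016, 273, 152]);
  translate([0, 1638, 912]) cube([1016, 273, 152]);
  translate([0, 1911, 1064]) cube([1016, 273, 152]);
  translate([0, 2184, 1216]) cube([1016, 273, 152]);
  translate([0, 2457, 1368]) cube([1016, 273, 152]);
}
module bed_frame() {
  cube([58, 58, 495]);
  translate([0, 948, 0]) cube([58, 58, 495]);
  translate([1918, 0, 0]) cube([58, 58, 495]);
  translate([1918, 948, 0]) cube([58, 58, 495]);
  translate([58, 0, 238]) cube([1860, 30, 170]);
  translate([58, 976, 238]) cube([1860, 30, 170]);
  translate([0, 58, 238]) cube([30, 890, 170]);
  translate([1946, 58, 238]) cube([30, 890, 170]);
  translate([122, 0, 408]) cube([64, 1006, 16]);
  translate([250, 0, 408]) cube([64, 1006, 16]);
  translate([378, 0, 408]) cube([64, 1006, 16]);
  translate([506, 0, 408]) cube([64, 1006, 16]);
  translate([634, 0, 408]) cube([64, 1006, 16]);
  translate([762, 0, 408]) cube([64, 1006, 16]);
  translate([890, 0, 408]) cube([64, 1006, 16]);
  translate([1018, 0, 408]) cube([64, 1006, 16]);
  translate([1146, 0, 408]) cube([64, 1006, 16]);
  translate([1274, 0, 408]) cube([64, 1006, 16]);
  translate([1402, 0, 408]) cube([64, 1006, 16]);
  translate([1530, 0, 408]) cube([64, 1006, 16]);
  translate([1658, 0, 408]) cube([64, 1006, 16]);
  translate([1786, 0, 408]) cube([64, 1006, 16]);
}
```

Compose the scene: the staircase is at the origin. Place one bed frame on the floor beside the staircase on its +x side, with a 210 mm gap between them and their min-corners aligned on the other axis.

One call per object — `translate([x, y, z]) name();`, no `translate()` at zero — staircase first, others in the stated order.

staircase();
translate([1226, 0, 0]) bed_frame();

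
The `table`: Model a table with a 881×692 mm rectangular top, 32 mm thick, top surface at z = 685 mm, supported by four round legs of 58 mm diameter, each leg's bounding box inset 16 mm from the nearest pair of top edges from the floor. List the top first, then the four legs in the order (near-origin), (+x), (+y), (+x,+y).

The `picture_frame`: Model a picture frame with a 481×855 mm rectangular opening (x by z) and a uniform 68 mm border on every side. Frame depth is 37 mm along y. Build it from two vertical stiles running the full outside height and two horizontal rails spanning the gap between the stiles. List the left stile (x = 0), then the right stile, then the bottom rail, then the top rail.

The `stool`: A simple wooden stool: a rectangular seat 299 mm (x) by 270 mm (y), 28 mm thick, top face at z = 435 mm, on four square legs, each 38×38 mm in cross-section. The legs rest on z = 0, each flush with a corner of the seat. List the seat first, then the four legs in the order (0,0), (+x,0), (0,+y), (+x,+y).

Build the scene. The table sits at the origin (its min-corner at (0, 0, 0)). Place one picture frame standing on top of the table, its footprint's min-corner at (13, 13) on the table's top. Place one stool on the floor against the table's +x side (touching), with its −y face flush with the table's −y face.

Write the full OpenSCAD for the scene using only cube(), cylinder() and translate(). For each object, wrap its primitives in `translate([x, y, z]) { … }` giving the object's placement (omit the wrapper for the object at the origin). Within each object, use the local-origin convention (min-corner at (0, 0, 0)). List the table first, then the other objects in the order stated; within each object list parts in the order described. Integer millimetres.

translate([0, 0, 653]) cube([881, 692, 32]);
translate([45, 45, 0]) cylinder(h = 653, r = 29);
translate([836, 45, 0]) cylinder(h = 653, r = 29);
translate([45, 647, 0]) cylinder(h = 653, r = 29);
translate([836, 647, 0]) cylinder(h = 653, r = 29);
translate([13, 13, 685]) {
  cube([68, 37, 991]);
  translate([549, 0, 0]) cube([68, 37, 991]);
  translate([68, 0, 0]) cube([481, 37, 68]);
  translate([68, 0, 923]) cube([481, 37, 68]);
}
translate([881, 0, 0]) {
  translate([0, 0, 407]) cube([299, 270, 28]);
  cube([38, 38, 407]);
  translate([261, 0, 0]) cube([38, 38, 407]);
  translate([0, 232, 0]) cube([38, 38, 407]);
  translate([261, 232, 0]) cube([38, 38, 407]);
}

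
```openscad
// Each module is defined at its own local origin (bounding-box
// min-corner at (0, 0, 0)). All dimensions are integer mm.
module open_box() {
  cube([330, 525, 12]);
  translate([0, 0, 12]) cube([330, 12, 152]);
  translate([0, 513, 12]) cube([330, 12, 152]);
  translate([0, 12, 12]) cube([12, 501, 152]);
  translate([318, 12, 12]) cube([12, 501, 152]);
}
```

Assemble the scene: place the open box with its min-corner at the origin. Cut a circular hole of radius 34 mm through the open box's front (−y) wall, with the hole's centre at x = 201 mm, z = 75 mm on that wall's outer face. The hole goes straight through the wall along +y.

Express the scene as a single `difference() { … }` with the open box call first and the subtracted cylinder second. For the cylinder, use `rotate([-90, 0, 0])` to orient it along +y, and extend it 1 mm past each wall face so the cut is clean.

difference() {
  open_box();
  translate([201, -1, 75]) rotate([-90, 0, 0]) cylinder(h = 14, r = 34);
}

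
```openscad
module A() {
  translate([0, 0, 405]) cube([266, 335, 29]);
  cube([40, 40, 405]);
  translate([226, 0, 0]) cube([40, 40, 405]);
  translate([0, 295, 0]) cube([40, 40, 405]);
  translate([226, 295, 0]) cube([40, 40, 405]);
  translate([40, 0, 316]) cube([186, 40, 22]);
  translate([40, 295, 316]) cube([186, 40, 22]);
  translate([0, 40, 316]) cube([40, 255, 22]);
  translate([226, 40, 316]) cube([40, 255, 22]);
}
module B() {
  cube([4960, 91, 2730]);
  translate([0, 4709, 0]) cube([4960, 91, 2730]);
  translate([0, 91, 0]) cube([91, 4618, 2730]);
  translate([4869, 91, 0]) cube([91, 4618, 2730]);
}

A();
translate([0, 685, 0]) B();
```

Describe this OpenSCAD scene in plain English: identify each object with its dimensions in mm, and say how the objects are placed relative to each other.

A is a four-legged stool. The seat is 266×335 mm, 29 mm thick, top at z = 434 mm. It stands on four square legs, each 40×40 mm in cross-section, from z = 0 to the seat underside, each flush with a corner of the seat. Four stretchers, 40 mm wide and 22 mm tall, connect adjacent legs with their undersides at z = 316 mm, each running between the inner faces of the legs it joins and aligned with the legs' outer faces on the other axis.

B is the wall frame of a small rectangular building: four walls, each 2730 mm tall and 91 mm thick, enclosing a footprint 4960 mm (x) by 4800 mm (y) outside-to-outside, with no floor or roof. The front and back walls (the −y and +y sides) span the full width; the two side walls fit between them.

The house frame is on the floor beside the stool on its +y side.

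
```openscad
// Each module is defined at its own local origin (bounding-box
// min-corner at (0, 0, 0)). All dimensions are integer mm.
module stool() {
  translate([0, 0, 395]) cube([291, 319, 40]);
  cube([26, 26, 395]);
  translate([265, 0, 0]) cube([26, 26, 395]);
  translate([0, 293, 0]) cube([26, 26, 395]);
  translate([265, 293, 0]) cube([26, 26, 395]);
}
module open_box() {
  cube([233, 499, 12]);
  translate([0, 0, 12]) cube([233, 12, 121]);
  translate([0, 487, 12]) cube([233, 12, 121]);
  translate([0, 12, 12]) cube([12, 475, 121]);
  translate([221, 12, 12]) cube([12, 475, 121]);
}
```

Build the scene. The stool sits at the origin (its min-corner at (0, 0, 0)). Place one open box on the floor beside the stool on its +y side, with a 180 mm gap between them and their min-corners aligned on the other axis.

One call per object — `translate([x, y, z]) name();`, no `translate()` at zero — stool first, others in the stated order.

stool();
translate([0, 499, 0]) open_box();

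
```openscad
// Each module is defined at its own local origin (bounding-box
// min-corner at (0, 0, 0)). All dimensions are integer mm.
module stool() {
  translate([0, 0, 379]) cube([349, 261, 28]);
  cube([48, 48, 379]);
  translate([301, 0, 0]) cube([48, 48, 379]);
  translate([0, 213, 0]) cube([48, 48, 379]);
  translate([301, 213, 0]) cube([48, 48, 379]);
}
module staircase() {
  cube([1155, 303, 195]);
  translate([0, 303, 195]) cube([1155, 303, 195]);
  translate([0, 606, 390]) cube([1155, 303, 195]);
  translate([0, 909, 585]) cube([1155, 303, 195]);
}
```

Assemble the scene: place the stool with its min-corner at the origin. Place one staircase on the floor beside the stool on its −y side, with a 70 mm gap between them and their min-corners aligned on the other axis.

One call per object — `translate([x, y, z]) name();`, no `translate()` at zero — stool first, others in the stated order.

stool();
translate([0, -1282, 0]) staircase();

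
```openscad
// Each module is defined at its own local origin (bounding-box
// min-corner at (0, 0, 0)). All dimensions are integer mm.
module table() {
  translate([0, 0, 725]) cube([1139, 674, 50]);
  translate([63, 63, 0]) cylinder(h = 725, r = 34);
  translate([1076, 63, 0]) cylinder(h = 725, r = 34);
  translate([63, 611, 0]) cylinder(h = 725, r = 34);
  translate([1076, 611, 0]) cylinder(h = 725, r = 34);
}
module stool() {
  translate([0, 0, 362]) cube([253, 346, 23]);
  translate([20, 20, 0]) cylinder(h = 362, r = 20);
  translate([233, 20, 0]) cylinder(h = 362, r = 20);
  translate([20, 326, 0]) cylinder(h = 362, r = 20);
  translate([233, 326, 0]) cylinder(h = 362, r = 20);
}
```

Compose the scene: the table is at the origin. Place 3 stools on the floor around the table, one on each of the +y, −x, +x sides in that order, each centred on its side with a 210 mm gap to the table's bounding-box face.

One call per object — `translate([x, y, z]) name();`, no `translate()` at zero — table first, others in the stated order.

table();
translate([443, 884, 0]) stool();
translate([-463, 164, 0]) stool();
translate([1349, 164, 0]) stool();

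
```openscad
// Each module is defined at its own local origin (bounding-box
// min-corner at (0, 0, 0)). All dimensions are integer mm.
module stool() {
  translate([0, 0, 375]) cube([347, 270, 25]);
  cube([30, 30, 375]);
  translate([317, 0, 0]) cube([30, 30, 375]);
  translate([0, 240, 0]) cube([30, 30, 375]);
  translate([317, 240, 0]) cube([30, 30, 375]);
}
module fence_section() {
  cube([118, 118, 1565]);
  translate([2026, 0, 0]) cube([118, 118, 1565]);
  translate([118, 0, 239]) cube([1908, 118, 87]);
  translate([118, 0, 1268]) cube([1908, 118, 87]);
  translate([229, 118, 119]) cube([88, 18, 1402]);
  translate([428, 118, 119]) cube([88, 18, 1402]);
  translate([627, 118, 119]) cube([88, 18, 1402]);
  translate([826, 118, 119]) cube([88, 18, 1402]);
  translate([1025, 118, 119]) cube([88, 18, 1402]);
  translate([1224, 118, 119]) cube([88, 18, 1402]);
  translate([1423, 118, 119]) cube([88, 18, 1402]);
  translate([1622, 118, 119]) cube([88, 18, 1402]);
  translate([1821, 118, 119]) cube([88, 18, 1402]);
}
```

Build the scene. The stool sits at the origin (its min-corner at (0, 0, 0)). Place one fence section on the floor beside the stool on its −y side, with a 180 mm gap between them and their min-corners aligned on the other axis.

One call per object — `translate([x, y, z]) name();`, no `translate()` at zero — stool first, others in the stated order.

stool();
translate([0, -316, 0]) fence_section();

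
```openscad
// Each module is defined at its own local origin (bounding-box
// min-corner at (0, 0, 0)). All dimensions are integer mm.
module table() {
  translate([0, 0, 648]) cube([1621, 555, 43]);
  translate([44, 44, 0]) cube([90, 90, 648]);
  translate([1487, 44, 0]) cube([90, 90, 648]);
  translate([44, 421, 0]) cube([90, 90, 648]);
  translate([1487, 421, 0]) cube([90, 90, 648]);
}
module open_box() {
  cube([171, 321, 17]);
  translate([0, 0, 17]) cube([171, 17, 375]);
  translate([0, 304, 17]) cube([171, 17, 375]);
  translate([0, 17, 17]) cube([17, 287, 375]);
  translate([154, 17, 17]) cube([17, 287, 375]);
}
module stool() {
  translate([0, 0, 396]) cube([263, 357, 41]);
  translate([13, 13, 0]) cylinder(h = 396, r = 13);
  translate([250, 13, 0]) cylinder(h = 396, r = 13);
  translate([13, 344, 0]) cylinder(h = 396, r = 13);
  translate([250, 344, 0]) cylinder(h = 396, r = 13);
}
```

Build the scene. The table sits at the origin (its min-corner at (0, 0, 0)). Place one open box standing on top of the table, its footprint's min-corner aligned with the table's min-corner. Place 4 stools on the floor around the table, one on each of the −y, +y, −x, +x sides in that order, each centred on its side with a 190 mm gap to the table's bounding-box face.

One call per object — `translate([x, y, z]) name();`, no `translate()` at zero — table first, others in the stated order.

table();
translate([0, 0, 691]) open_box();
translate([679, -547, 0]) stool();
translate([679, 745, 0]) stool();
translate([-453, 99, 0]) stool();
translate([1811, 99, 0]) stool();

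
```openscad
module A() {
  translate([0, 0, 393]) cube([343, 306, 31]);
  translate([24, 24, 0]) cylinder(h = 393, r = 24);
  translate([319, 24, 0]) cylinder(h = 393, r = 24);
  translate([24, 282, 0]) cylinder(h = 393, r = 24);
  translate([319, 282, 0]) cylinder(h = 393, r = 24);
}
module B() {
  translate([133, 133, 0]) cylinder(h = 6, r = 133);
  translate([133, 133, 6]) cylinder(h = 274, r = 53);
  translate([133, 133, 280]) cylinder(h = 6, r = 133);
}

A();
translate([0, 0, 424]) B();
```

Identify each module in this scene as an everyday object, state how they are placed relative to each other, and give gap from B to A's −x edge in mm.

A is a stool. B is a spool. The spool is on top of the stool. The gap from the spool to the stool's −x edge is 0 mm.

The spool's min-x is at 0; the stool's min-x is 0; gap = 0 mm.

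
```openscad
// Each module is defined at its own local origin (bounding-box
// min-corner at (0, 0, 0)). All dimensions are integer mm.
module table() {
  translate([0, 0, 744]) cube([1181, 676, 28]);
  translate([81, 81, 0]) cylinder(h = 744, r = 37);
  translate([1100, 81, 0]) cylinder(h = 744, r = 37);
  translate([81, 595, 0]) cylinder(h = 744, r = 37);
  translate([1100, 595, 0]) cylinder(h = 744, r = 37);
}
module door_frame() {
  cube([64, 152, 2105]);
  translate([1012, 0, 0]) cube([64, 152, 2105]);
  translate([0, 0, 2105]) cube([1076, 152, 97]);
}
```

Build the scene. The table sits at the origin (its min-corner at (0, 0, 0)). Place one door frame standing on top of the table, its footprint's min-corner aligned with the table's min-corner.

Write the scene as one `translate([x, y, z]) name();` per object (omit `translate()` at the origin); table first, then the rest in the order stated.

table();
translate([0, 0, 772]) door_frame();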